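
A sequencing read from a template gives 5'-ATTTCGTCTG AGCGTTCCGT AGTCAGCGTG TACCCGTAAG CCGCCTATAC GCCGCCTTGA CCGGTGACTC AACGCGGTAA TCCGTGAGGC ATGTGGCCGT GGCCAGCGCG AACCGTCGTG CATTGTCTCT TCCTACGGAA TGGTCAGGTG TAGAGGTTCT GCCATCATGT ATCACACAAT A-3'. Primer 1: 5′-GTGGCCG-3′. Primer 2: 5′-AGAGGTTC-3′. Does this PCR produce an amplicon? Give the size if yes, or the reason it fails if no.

No product — both primers anneal to the same strand and extend in the same direction.

Primer 1 (GTGGCCG) matches the top strand at positions 93–99 (3' end points downstream).
Primer 2 (AGAGGTTC) also matches the top strand directly, at positions 152–159 — its reverse complement GAACCTCT is not present.
Both primers anneal to the bottom strand with 3' ends pointing the same way, so neither can prime synthesis back toward the other.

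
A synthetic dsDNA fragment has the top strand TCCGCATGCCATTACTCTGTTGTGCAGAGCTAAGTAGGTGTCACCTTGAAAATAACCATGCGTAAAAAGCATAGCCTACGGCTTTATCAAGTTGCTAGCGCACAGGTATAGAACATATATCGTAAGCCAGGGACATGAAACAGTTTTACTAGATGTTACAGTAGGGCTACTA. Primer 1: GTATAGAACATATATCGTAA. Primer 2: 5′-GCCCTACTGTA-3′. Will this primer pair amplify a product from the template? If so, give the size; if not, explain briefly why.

Primer 1 (GTATAGAACATATATCGTAA) matches the top strand at positions 106–125; it acts as a forward primer.
Primer 2's reverse complement is TACAGTAGGGC, matching the top strand at positions 157–167; it acts as a reverse primer.
The 3' ends face each other across positions 106–167, giving a 62 bp product.

Yes — a 62 bp product.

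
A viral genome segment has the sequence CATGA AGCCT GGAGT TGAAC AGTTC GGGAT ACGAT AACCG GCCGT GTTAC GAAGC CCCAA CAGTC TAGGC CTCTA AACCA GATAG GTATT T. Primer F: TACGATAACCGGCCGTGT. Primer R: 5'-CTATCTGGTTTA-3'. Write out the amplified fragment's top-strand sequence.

5'-TACGATAACCGGCCGTGTTACGAAGCCCCAACAGTCTAGGCCTCTAAACCAGATAG-3'

Forward primer TACGATAACCGGCCGTGT is found on the top strand at positions 30–47.
The reverse primer's reverse complement is TAAACCAGATAG, which matches the template at positions 74–85.
The product is the template from position 30 through 85 (56 bp).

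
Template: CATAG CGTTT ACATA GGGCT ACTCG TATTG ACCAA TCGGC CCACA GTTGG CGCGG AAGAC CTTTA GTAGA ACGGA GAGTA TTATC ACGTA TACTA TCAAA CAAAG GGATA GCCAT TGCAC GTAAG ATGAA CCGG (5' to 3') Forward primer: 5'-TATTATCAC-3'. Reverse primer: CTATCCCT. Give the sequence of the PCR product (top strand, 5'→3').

5'-TATTATCACGTATACTATCAAACAAAGGGATAG-3'

The forward primer matches the template at positions 79–87.
The reverse primer's reverse complement is AGGGATAG, which matches the template at positions 104–111.
The product is the template from position 79 through 111 (33 bp).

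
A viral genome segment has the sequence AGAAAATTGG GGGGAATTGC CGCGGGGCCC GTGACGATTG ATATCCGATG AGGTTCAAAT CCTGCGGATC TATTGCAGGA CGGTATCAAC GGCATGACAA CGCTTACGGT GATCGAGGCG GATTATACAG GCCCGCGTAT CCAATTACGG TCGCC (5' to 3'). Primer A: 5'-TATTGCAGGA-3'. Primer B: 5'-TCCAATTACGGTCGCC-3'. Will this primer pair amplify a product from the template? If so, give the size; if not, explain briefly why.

No product — both primers anneal to the same strand and extend in the same direction.

Primer A (TATTGCAGGA) matches the top strand at positions 71–80 (3' end points downstream).
Primer B (TCCAATTACGGTCGCC) also matches the top strand directly, at positions 140–155 — its reverse complement GGCGACCGTAATTGGA is not present.
Both primers anneal to the bottom strand with 3' ends pointing the same way, so neither can prime synthesis back toward the other.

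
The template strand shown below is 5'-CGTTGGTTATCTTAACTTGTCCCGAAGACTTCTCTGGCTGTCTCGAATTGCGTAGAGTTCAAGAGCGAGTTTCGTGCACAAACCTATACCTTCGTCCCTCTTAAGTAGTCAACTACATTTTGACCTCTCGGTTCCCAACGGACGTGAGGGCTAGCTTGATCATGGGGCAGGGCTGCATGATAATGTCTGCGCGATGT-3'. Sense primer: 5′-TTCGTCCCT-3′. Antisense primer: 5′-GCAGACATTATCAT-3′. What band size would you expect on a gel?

The forward primer matches the template at positions 91–99.
Reverse complement of the reverse primer: ATGATAATGTCTGC. This occurs on the top strand at positions 177–190.
Amplicon spans positions 91–190: 100 bp.

100 bp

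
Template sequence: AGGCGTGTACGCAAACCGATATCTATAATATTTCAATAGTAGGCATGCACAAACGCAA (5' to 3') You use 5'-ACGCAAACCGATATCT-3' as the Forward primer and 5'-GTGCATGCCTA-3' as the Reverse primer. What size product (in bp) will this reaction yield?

42 bp

Forward primer ACGCAAACCGATATCT is found on the top strand at positions 9–24.
The reverse primer's reverse complement is TAGGCATGCAC, which matches the template at positions 40–50.
Product length = (reverse-primer end) − (forward-primer start) + 1 = 50 − 9 + 1 = 42 bp.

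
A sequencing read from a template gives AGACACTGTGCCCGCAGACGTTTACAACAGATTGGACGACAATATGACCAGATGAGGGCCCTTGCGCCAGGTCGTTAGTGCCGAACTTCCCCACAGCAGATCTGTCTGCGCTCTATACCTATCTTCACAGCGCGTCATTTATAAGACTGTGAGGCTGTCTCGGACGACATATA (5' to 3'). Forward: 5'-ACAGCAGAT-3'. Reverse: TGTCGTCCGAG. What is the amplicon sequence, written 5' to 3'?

5'-ACAGCAGATCTGTCTGCGCTCTATACCTATCTTCACAGCGCGTCATTTATAAGACTGTGAGGCTGTCTCGGACGACA-3'

Forward primer ACAGCAGAT is found on the top strand at positions 93–101.
Reverse complement of the reverse primer: CTCGGACGACA. This occurs on the top strand at positions 159–169.
The product is the template from position 93 through 169 (77 bp).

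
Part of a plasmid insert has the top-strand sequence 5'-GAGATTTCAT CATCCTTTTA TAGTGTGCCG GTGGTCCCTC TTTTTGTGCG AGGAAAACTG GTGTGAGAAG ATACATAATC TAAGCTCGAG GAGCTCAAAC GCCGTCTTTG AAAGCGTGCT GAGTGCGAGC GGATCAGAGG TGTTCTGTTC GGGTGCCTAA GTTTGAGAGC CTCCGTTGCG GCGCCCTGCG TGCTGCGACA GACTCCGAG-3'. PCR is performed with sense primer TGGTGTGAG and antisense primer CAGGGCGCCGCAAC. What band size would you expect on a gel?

The forward primer matches the template at positions 59–67.
The reverse primer's reverse complement is GTTGCGGCGCCCTG, which matches the template at positions 175–188.
Product length = (reverse-primer end) − (forward-primer start) + 1 = 188 − 59 + 1 = 130 bp.

130 bp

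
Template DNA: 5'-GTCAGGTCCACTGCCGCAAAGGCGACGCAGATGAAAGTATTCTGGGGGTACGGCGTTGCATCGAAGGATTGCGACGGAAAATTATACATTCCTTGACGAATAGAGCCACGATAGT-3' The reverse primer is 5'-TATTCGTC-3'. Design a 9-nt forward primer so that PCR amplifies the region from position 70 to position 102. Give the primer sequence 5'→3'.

5'-TGCGACGGA-3'

The reverse primer's reverse complement GACGAATA matches the template at positions 95–102; the product starts at position 70.
The forward primer is identical to the top strand over positions 70–78: TGCGACGGA.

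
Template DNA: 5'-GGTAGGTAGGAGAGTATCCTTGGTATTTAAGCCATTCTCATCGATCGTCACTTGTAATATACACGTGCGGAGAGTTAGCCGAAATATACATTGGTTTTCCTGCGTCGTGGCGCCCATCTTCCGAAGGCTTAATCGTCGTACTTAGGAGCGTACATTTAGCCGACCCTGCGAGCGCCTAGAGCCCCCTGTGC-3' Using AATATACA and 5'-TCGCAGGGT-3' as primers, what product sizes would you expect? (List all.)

The forward primer AATATACA matches the top strand at positions 56–63, 83–90.
The reverse primer's reverse complement is ACCCTGCGA, matching at positions 163–171.
Each forward site pairs with the reverse site to give a product ending at position 171: sizes 116, 89 bp.

116 bp, 89 bp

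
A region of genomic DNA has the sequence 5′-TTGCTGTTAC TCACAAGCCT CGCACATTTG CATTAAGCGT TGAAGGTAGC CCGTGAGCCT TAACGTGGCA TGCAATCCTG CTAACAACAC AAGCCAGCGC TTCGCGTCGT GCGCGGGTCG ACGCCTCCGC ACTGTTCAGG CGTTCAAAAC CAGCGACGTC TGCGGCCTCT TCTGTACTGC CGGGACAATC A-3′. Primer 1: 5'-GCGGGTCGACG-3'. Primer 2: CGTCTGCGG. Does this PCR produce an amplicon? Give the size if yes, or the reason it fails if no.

Primer 1 (GCGGGTCGACG) matches the top strand at positions 113–123 (3' end points downstream).
Primer 2 (CGTCTGCGG) also matches the top strand directly, at positions 157–165 — its reverse complement CCGCAGACG is not present.
Both primers anneal to the bottom strand with 3' ends pointing the same way, so neither can prime synthesis back toward the other.

No product — both primers anneal to the same strand and extend in the same direction.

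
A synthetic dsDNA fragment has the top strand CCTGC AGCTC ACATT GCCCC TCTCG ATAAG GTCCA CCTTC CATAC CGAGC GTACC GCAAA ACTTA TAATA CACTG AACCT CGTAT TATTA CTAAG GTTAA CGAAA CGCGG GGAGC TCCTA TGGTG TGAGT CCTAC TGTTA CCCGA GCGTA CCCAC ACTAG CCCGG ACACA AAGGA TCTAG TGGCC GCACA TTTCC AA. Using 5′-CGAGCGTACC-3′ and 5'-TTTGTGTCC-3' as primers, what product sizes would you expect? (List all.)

127 bp, 30 bp

The forward primer CGAGCGTACC matches the top strand at positions 46–55, 143–152.
The reverse primer's reverse complement is GGACACAAA, matching at positions 164–172.
Each forward site pairs with the reverse site to give a product ending at position 172: sizes 127, 30 bp.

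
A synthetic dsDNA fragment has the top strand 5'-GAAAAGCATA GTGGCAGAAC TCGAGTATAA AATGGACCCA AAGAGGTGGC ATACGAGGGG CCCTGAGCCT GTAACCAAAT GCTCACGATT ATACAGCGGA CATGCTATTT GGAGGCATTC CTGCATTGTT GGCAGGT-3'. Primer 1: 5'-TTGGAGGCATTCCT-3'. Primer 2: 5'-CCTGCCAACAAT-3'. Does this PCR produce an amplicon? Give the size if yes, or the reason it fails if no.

Yes — a 28 bp product.

Primer 1 (TTGGAGGCATTCCT) matches the top strand at positions 109–122; it acts as a forward primer.
Primer 2's reverse complement is ATTGTTGGCAGG, matching the top strand at positions 125–136; it acts as a reverse primer.
The 3' ends face each other across positions 109–136, giving a 28 bp product.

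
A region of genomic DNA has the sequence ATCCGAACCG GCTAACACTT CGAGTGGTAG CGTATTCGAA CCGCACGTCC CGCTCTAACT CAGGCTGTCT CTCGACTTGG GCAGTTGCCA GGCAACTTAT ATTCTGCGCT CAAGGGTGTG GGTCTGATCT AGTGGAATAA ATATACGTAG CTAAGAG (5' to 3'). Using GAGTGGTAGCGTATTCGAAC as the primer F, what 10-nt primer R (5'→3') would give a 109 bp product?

5'-AGATCAGACC-3'

The forward primer binds at positions 22–41, so a 109 bp product ends at position 22 + 109 − 1 = 130.
The reverse primer anneals to the top strand over positions 121–130, i.e. to GGTCTGATCT.
Its sequence written 5'→3' is the reverse complement: AGATCAGACC.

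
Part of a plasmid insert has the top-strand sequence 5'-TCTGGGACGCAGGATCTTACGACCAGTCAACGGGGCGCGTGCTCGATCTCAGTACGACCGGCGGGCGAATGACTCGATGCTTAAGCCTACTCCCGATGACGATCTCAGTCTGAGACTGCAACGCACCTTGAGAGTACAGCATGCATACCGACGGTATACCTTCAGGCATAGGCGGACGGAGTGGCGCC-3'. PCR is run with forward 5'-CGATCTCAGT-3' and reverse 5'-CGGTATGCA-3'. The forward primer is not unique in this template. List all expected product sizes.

The forward primer CGATCTCAGT matches the top strand at positions 44–53, 100–109.
The reverse primer's reverse complement is TGCATACCG, matching at positions 142–150.
Each forward site pairs with the reverse site to give a product ending at position 150: sizes 107, 51 bp.

107 bp, 51 bp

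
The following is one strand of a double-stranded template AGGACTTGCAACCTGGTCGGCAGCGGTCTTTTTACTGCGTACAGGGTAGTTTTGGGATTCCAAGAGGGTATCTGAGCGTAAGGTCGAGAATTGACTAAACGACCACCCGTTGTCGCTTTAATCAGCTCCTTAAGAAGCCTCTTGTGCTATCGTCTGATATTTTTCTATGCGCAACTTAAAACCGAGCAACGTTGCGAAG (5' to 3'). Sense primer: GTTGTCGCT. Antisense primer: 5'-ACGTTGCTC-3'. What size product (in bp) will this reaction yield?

84 bp

Forward primer GTTGTCGCT is found on the top strand at positions 109–117.
Taking the reverse complement of ACGTTGCTC gives GAGCAACGT, found at positions 184–192 on the template; the primer anneals here to the top strand with its 3' end pointing upstream.
Product length = (reverse-primer end) − (forward-primer start) + 1 = 192 − 109 + 1 = 84 bp.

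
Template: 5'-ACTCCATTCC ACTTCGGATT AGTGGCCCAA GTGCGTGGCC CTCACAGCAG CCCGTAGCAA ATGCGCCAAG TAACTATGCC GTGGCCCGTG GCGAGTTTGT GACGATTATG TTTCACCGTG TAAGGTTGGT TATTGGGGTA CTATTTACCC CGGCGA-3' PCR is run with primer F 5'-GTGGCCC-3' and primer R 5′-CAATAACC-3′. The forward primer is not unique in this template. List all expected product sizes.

The forward primer GTGGCCC matches the top strand at positions 22–28, 35–41, 81–87.
The reverse primer's reverse complement is GGTTATTG, matching at positions 128–135.
Each forward site pairs with the reverse site to give a product ending at position 135: sizes 114, 101, 55 bp.

114 bp, 101 bp, 55 bp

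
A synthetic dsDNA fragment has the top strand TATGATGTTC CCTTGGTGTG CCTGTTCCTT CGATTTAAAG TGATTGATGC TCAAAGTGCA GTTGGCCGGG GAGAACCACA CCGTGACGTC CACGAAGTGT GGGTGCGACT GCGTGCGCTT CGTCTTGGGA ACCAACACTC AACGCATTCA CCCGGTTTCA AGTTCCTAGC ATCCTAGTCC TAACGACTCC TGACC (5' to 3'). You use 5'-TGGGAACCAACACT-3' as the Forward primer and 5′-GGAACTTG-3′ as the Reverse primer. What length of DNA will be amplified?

41 bp

Forward primer TGGGAACCAACACT is found on the top strand at positions 126–139.
Reverse complement of the reverse primer: CAAGTTCC. This occurs on the top strand at positions 159–166.
The product runs from position 126 to position 166, so its length is 166 − 126 + 1 = 41 bp.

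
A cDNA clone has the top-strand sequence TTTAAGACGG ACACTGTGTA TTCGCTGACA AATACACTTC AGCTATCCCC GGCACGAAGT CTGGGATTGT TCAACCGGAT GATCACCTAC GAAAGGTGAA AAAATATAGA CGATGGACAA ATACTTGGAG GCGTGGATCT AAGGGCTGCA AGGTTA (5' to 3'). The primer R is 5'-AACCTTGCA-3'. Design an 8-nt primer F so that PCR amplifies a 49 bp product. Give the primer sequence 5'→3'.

The reverse primer's reverse complement TGCAAGGTT matches the template at positions 147–155, so the product ends at position 155.
A 49 bp product then starts at position 155 − 49 + 1 = 107.
The forward primer is identical to the top strand there: TAGACGAT.

5'-TAGACGAT-3'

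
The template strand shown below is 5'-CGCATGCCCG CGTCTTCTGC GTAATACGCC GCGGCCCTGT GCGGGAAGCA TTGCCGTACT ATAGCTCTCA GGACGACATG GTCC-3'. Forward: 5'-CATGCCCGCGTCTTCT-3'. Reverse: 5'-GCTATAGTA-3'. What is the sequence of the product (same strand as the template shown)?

Forward primer CATGCCCGCGTCTTCT is found on the top strand at positions 3–18.
The reverse primer's reverse complement is TACTATAGC, which matches the template at positions 57–65.
The product is the template from position 3 through 65 (63 bp).

5'-CATGCCCGCGTCTTCTGCGTAATACGCCGCGGCCCTGTGCGGGAAGCATTGCCGTACTATAGC-3'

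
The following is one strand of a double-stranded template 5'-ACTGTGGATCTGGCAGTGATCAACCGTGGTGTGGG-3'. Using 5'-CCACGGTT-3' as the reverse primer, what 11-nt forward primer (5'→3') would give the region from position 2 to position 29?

5'-CTGTGGATCTG-3'

The reverse primer's reverse complement AACCGTGG matches the template at positions 22–29; the product starts at position 2.
The forward primer is identical to the top strand over positions 2–12: CTGTGGATCTG.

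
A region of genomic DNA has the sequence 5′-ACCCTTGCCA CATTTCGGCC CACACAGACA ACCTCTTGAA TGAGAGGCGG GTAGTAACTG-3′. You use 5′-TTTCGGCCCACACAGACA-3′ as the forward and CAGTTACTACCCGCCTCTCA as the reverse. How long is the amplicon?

Scanning the template, TTTCGGCCCACACAGACA occurs at positions 13–30; this primer anneals to the bottom strand there with its 3' end pointing downstream.
Taking the reverse complement of CAGTTACTACCCGCCTCTCA gives TGAGAGGCGGGTAGTAACTG, found at positions 41–60 on the template; the primer anneals here to the top strand with its 3' end pointing upstream.
Product length = (reverse-primer end) − (forward-primer start) + 1 = 60 − 13 + 1 = 48 bp.

48 bp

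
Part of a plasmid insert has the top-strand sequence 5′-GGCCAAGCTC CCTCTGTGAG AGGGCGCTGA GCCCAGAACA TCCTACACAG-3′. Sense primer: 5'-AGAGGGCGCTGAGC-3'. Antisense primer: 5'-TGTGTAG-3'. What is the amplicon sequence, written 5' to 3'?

5'-AGAGGGCGCTGAGCCCAGAACATCCTACACA-3'

The forward primer matches the template at positions 19–32.
The reverse primer's reverse complement is CTACACA, which matches the template at positions 43–49.
The product is the template from position 19 through 49 (31 bp).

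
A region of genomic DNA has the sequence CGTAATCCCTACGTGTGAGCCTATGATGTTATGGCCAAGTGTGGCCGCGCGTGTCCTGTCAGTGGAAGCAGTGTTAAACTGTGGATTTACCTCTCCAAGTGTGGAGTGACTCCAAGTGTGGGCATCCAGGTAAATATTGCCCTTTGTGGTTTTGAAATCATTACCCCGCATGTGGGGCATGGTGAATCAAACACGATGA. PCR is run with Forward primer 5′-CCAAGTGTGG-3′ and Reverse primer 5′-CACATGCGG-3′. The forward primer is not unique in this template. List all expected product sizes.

The forward primer CCAAGTGTGG matches the top strand at positions 35–44, 95–104, 112–121.
The reverse primer's reverse complement is CCGCATGTG, matching at positions 166–174.
Each forward site pairs with the reverse site to give a product ending at position 174: sizes 140, 80, 63 bp.

140 bp, 80 bp, 63 bp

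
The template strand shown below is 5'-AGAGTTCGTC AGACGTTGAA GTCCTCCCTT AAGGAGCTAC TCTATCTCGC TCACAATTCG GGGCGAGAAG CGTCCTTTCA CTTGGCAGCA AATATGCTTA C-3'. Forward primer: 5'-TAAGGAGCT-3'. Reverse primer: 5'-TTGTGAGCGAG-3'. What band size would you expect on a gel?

The forward primer matches the template at positions 30–38.
The reverse primer's reverse complement is CTCGCTCACAA, which matches the template at positions 46–56.
The product runs from position 30 to position 56, so its length is 56 − 30 + 1 = 27 bp.

27 bp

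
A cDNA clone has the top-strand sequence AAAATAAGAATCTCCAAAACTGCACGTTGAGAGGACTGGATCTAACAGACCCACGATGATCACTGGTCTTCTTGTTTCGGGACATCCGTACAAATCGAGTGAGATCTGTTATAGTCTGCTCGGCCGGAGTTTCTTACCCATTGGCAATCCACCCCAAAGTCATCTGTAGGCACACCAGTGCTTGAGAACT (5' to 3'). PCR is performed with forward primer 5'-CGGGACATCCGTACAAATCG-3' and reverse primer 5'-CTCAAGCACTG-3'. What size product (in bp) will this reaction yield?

Forward primer CGGGACATCCGTACAAATCG is found on the top strand at positions 78–97.
Reverse complement of the reverse primer: CAGTGCTTGAG. This occurs on the top strand at positions 176–186.
Product length = (reverse-primer end) − (forward-primer start) + 1 = 186 − 78 + 1 = 109 bp.

109 bp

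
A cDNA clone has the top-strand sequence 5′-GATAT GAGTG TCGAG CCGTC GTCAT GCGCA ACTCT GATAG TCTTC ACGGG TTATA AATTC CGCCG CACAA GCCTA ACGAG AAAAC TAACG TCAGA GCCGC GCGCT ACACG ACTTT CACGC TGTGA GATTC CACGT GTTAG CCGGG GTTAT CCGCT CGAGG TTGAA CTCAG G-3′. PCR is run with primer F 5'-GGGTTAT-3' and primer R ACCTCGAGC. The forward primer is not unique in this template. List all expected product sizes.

114 bp, 18 bp

The forward primer GGGTTAT matches the top strand at positions 48–54, 144–150.
The reverse primer's reverse complement is GCTCGAGGT, matching at positions 153–161.
Each forward site pairs with the reverse site to give a product ending at position 161: sizes 114, 18 bp.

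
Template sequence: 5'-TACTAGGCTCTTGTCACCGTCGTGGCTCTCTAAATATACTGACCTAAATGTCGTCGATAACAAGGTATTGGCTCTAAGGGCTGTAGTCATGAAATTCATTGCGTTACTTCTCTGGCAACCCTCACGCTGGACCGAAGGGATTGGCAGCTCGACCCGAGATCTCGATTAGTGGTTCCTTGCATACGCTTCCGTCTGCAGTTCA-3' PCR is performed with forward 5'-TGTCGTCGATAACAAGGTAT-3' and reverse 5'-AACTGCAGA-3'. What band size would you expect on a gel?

Scanning the template, TGTCGTCGATAACAAGGTAT occurs at positions 49–68; this primer anneals to the bottom strand there with its 3' end pointing downstream.
Reverse complement of the reverse primer: TCTGCAGTT. This occurs on the top strand at positions 192–200.
Amplicon spans positions 49–200: 152 bp.

152 bp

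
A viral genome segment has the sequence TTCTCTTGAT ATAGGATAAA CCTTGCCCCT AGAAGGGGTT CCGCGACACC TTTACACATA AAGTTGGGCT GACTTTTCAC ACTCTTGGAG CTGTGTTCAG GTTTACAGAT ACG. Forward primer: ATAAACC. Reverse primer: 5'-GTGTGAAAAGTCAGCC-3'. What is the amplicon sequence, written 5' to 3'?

5'-ATAAACCTTGCCCCTAGAAGGGGTTCCGCGACACCTTTACACATAAAGTTGGGCTGACTTTTCACAC-3'

Scanning the template, ATAAACC occurs at positions 16–22; this primer anneals to the bottom strand there with its 3' end pointing downstream.
The reverse primer's reverse complement is GGCTGACTTTTCACAC, which matches the template at positions 67–82.
The product is the template from position 16 through 82 (67 bp).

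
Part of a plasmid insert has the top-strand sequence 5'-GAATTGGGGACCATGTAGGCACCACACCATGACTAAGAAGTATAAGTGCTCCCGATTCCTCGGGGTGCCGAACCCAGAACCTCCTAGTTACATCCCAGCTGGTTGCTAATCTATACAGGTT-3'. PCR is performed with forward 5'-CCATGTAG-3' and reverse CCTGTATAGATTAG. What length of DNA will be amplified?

109 bp

Forward primer CCATGTAG is found on the top strand at positions 11–18.
The reverse primer's reverse complement is CTAATCTATACAGG, which matches the template at positions 106–119.
Amplicon spans positions 11–119: 109 bp.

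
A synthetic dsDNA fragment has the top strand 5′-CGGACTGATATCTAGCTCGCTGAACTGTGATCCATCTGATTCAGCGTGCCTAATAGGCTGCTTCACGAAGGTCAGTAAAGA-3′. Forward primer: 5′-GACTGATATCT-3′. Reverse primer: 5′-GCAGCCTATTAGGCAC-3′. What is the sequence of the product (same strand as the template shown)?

The forward primer matches the template at positions 3–13.
Reverse complement of the reverse primer: GTGCCTAATAGGCTGC. This occurs on the top strand at positions 46–61.
The product is the template from position 3 through 61 (59 bp).

5'-GACTGATATCTAGCTCGCTGAACTGTGATCCATCTGATTCAGCGTGCCTAATAGGCTGC-3'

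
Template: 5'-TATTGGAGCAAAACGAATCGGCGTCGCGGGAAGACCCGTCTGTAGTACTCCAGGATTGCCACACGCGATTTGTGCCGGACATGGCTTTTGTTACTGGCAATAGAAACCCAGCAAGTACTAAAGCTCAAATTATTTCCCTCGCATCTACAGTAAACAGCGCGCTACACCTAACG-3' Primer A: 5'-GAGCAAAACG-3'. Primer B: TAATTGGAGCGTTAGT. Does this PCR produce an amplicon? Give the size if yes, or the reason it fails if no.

No product — primer B has no binding site in the template.

Primer B (TAATTGGAGCGTTAGT) does not match the top strand, and its reverse complement ACTAACGCTCCAATTA does not match either.
With no annealing site for primer B, no amplification occurs.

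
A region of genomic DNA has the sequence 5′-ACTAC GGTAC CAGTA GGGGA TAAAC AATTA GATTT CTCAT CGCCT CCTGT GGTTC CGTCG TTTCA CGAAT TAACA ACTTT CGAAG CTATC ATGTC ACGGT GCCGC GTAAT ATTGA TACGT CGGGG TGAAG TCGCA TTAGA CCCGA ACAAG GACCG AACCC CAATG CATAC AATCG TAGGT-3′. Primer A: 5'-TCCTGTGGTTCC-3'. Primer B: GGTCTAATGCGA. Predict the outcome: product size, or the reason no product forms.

Primer A (TCCTGTGGTTCC) matches the top strand at positions 45–56; it acts as a forward primer.
Primer B's reverse complement is TCGCATTAGACC, matching the top strand at positions 131–142; it acts as a reverse primer.
The 3' ends face each other across positions 45–142, giving a 98 bp product.

Yes — a 98 bp product.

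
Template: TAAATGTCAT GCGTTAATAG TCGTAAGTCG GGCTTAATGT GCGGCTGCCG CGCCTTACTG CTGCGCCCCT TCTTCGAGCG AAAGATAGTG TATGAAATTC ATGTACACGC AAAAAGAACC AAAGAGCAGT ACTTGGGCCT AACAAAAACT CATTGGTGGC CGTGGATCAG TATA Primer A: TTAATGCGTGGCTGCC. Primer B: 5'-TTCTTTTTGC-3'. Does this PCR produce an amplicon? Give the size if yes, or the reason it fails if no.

No product — primer A has no binding site in the template.

Primer A (TTAATGCGTGGCTGCC) does not match the top strand, and its reverse complement GGCAGCCACGCATTAA does not match either.
With no annealing site for primer A, no amplification occurs.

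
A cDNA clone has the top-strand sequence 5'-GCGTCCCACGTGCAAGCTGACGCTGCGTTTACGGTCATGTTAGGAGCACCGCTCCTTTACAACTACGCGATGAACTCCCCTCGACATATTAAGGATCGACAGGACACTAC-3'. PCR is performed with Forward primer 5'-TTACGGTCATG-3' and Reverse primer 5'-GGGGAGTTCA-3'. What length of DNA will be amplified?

52 bp

The forward primer matches the template at positions 29–39.
Taking the reverse complement of GGGGAGTTCA gives TGAACTCCCC, found at positions 71–80 on the template; the primer anneals here to the top strand with its 3' end pointing upstream.
Amplicon spans positions 29–80: 52 bp.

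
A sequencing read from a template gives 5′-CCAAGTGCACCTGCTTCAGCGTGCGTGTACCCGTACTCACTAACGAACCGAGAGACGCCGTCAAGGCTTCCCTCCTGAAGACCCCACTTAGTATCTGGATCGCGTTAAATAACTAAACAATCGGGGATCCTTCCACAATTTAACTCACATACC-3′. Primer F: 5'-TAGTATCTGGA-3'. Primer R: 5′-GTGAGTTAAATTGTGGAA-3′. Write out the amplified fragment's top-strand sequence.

Forward primer TAGTATCTGGA is found on the top strand at positions 89–99.
Taking the reverse complement of GTGAGTTAAATTGTGGAA gives TTCCACAATTTAACTCAC, found at positions 131–148 on the template; the primer anneals here to the top strand with its 3' end pointing upstream.
The product is the template from position 89 through 148 (60 bp).

5'-TAGTATCTGGATCGCGTTAAATAACTAAACAATCGGGGATCCTTCCACAATTTAACTCAC-3'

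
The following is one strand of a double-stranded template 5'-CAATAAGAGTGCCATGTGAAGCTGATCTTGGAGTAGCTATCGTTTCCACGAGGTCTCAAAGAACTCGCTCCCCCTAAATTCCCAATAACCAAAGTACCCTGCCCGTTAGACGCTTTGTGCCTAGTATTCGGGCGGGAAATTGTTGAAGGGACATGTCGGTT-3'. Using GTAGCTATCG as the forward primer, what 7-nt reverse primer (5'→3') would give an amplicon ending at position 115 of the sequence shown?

5'-AAGCGTC-3'

The forward primer binds at positions 33–42; the product's 3' end on the top strand is position 115.
The reverse primer anneals to the top strand over positions 109–115, i.e. to GACGCTT.
Its sequence written 5'→3' is the reverse complement: AAGCGTC.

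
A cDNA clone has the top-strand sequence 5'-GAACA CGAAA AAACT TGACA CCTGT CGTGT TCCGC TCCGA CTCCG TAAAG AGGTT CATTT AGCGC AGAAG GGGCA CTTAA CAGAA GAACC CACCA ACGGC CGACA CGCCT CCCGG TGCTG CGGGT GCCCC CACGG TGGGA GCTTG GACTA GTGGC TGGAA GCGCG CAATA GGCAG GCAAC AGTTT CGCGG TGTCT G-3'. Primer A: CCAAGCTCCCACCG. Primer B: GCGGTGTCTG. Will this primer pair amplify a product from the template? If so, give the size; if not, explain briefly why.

No product — the primers' 3' ends point away from each other.

Primer A (CCAAGCTCCCACCG) has reverse complement CGGTGGGAGCTTGG, which matches the top strand at positions 133–146; primer A anneals to the top strand there with its 3' end pointing upstream toward position 133.
Primer B (GCGGTGTCTG) matches the top strand directly at positions 187–196; it anneals to the bottom strand with its 3' end pointing downstream toward position 196.
The 3' ends diverge (primer A extends toward position 1, primer B toward position 196), so the primers never converge on a shared product.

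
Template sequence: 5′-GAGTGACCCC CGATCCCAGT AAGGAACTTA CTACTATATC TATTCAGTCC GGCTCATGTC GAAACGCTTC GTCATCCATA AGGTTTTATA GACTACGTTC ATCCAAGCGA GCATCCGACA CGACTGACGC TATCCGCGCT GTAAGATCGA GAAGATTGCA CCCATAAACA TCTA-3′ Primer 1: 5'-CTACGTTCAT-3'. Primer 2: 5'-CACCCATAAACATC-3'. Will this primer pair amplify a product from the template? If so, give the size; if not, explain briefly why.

Primer 1 (CTACGTTCAT) matches the top strand at positions 93–102 (3' end points downstream).
Primer 2 (CACCCATAAACATC) also matches the top strand directly, at positions 159–172 — its reverse complement GATGTTTATGGGTG is not present.
Both primers anneal to the bottom strand with 3' ends pointing the same way, so neither can prime synthesis back toward the other.

No product — both primers anneal to the same strand and extend in the same direction.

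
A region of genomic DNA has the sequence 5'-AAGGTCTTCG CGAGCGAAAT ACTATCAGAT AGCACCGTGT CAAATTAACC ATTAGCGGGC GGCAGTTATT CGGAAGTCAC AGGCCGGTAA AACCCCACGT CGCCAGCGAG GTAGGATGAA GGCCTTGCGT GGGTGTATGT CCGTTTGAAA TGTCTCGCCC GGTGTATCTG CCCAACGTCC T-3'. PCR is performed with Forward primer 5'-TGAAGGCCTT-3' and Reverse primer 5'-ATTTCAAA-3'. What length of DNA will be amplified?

35 bp

Forward primer TGAAGGCCTT is found on the top strand at positions 117–126.
Taking the reverse complement of ATTTCAAA gives TTTGAAAT, found at positions 144–151 on the template; the primer anneals here to the top strand with its 3' end pointing upstream.
Product length = (reverse-primer end) − (forward-primer start) + 1 = 151 − 117 + 1 = 35 bp.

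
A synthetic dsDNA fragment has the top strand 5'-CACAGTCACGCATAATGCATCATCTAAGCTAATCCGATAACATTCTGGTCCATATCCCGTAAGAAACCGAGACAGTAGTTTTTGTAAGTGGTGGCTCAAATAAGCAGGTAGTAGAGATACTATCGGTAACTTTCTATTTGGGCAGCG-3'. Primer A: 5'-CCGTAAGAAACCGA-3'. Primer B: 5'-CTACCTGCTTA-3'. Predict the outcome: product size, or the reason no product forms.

Yes — a 55 bp product.

Primer A (CCGTAAGAAACCGA) matches the top strand at positions 57–70; it acts as a forward primer.
Primer B's reverse complement is TAAGCAGGTAG, matching the top strand at positions 101–111; it acts as a reverse primer.
The 3' ends face each other across positions 57–111, giving a 55 bp product.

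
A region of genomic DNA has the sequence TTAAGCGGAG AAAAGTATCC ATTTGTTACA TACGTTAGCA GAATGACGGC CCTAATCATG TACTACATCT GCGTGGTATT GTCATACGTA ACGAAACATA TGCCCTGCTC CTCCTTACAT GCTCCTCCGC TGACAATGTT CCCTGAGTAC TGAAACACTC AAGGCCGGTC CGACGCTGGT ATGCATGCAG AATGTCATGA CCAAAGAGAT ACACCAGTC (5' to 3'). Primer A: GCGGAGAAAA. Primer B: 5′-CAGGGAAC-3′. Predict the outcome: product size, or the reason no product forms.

Primer A (GCGGAGAAAA) matches the top strand at positions 5–14; it acts as a forward primer.
Primer B's reverse complement is GTTCCCTG, matching the top strand at positions 138–145; it acts as a reverse primer.
The 3' ends face each other across positions 5–145, giving a 141 bp product.

Yes — a 141 bp product.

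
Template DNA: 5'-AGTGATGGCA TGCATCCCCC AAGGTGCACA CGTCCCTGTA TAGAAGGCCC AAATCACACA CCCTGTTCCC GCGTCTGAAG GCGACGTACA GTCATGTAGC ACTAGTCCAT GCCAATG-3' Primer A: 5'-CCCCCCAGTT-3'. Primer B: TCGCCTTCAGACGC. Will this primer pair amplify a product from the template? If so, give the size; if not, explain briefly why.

Primer A (CCCCCCAGTT) does not match the top strand, and its reverse complement AACTGGGGGG does not match either.
With no annealing site for primer A, no amplification occurs.

No product — primer A has no binding site in the template.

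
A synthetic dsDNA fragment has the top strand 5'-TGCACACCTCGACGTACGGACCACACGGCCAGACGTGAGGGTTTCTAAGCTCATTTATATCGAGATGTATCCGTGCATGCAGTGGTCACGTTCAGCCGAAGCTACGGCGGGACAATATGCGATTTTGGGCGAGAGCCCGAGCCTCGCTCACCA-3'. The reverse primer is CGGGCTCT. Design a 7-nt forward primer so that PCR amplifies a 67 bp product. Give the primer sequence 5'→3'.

The reverse primer's reverse complement AGAGCCCG matches the template at positions 132–139, so the product ends at position 139.
A 67 bp product then starts at position 139 − 67 + 1 = 73.
The forward primer is identical to the top strand there: GTGCATG.

5'-GTGCATG-3'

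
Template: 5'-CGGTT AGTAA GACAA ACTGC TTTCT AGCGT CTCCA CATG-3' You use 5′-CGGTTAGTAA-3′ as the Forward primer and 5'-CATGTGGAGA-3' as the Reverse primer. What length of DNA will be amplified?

Forward primer CGGTTAGTAA is found on the top strand at positions 1–10.
Taking the reverse complement of CATGTGGAGA gives TCTCCACATG, found at positions 30–39 on the template; the primer anneals here to the top strand with its 3' end pointing upstream.
The product runs from position 1 to position 39, so its length is 39 − 1 + 1 = 39 bp.

39 bp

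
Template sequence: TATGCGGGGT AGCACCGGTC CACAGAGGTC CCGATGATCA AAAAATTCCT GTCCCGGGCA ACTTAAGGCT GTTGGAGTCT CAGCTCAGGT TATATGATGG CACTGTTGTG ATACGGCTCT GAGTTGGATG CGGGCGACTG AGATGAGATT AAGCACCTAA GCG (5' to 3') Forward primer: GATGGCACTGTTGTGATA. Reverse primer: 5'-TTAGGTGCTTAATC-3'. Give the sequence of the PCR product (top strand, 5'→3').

Forward primer GATGGCACTGTTGTGATA is found on the top strand at positions 96–113.
The reverse primer's reverse complement is GATTAAGCACCTAA, which matches the template at positions 147–160.
The product is the template from position 96 through 160 (65 bp).

5'-GATGGCACTGTTGTGATACGGCTCTGAGTTGGATGCGGGCGACTGAGATGAGATTAAGCACCTAA-3'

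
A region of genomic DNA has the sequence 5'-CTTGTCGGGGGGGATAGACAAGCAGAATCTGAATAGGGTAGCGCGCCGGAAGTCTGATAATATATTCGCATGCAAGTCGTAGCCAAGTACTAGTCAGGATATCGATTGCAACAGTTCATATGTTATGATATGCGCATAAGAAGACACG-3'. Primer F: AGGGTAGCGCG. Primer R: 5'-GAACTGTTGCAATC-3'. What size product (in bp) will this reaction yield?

83 bp

Forward primer AGGGTAGCGCG is found on the top strand at positions 35–45.
Taking the reverse complement of GAACTGTTGCAATC gives GATTGCAACAGTTC, found at positions 104–117 on the template; the primer anneals here to the top strand with its 3' end pointing upstream.
Product length = (reverse-primer end) − (forward-primer start) + 1 = 117 − 35 + 1 = 83 bp.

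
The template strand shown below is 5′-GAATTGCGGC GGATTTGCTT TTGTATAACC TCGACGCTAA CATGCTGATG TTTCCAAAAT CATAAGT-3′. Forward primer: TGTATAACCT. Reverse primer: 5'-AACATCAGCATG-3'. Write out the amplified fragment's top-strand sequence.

Forward primer TGTATAACCT is found on the top strand at positions 22–31.
Taking the reverse complement of AACATCAGCATG gives CATGCTGATGTT, found at positions 41–52 on the template; the primer anneals here to the top strand with its 3' end pointing upstream.
The product is the template from position 22 through 52 (31 bp).

5'-TGTATAACCTCGACGCTAACATGCTGATGTT-3'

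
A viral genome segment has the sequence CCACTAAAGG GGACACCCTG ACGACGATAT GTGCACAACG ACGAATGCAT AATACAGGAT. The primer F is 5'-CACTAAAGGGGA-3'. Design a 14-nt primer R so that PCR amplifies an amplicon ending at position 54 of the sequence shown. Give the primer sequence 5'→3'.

5'-TATTATGCATTCGT-3'

The forward primer binds at positions 2–13; the product's 3' end on the top strand is position 54.
The reverse primer anneals to the top strand over positions 41–54, i.e. to ACGAATGCATAATA.
Its sequence written 5'→3' is the reverse complement: TATTATGCATTCGT.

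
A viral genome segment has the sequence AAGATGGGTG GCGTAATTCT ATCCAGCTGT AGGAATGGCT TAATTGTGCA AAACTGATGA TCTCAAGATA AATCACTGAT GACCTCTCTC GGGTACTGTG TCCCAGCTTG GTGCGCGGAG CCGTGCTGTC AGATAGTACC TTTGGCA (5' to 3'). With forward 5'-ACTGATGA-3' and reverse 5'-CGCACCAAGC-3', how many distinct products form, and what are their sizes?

Two products: 63 bp, 41 bp

The forward primer ACTGATGA matches the top strand at positions 53–60, 75–82.
The reverse primer's reverse complement is GCTTGGTGCG, matching at positions 106–115.
Each forward site pairs with the reverse site to give a product ending at position 115: sizes 63, 41 bp.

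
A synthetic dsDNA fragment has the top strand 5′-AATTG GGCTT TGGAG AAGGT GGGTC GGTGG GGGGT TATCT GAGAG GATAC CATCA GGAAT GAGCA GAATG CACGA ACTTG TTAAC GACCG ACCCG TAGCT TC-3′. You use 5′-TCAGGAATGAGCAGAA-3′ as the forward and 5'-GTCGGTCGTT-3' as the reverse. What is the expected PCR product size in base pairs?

The forward primer matches the template at positions 53–68.
Reverse complement of the reverse primer: AACGACCGAC. This occurs on the top strand at positions 83–92.
Product length = (reverse-primer end) − (forward-primer start) + 1 = 92 − 53 + 1 = 40 bp.

40 bp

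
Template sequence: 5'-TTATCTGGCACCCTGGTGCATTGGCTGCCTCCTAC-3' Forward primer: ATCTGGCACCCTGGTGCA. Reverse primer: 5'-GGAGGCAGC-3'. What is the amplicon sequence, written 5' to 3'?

Scanning the template, ATCTGGCACCCTGGTGCA occurs at positions 3–20; this primer anneals to the bottom strand there with its 3' end pointing downstream.
The reverse primer's reverse complement is GCTGCCTCC, which matches the template at positions 24–32.
The product is the template from position 3 through 32 (30 bp).

5'-ATCTGGCACCCTGGTGCATTGGCTGCCTCC-3'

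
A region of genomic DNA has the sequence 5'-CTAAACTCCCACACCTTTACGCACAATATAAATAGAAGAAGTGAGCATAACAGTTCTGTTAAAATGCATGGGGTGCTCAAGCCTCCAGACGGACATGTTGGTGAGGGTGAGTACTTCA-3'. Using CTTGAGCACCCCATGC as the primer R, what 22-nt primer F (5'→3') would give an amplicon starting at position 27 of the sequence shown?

5'-TATAAATAGAAGAAGTGAGCAT-3'

The reverse primer's reverse complement GCATGGGGTGCTCAAG matches the template at positions 66–81; the product starts at position 27.
The forward primer is identical to the top strand over positions 27–48: TATAAATAGAAGAAGTGAGCAT.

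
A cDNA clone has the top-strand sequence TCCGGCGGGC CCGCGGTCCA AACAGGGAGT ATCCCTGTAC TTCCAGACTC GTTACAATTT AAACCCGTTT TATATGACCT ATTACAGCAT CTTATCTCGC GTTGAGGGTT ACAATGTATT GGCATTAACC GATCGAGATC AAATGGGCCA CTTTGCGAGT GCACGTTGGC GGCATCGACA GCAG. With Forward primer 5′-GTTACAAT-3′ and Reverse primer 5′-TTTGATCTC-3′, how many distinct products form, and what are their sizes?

Two products: 93 bp, 36 bp

The forward primer GTTACAAT matches the top strand at positions 51–58, 108–115.
The reverse primer's reverse complement is GAGATCAAA, matching at positions 135–143.
Each forward site pairs with the reverse site to give a product ending at position 143: sizes 93, 36 bp.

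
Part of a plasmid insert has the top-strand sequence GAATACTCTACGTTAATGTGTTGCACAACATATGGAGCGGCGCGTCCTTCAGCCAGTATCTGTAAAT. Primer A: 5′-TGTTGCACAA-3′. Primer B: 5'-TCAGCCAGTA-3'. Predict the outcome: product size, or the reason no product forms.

No product — both primers anneal to the same strand and extend in the same direction.

Primer A (TGTTGCACAA) matches the top strand at positions 19–28 (3' end points downstream).
Primer B (TCAGCCAGTA) also matches the top strand directly, at positions 49–58 — its reverse complement TACTGGCTGA is not present.
Both primers anneal to the bottom strand with 3' ends pointing the same way, so neither can prime synthesis back toward the other.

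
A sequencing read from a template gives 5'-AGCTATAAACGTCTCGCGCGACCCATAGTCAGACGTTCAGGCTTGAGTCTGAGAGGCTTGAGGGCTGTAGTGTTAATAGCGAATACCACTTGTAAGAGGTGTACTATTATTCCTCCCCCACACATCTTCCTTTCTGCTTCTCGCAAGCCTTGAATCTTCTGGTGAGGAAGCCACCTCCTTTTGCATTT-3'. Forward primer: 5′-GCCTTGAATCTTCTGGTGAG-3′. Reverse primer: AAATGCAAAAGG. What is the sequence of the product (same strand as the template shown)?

Scanning the template, GCCTTGAATCTTCTGGTGAG occurs at positions 147–166; this primer anneals to the bottom strand there with its 3' end pointing downstream.
The reverse primer's reverse complement is CCTTTTGCATTT, which matches the template at positions 177–188.
The product is the template from position 147 through 188 (42 bp).

5'-GCCTTGAATCTTCTGGTGAGGAAGCCACCTCCTTTTGCATTT-3'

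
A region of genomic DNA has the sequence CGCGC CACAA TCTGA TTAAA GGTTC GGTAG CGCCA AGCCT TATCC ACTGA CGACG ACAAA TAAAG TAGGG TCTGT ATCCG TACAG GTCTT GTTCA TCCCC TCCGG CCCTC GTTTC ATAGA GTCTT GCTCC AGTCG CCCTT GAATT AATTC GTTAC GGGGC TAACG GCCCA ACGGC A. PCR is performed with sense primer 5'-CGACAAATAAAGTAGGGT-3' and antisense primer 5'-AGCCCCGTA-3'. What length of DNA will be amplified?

Scanning the template, CGACAAATAAAGTAGGGT occurs at positions 54–71; this primer anneals to the bottom strand there with its 3' end pointing downstream.
Reverse complement of the reverse primer: TACGGGGCT. This occurs on the top strand at positions 153–161.
Amplicon spans positions 54–161: 108 bp.

108 bp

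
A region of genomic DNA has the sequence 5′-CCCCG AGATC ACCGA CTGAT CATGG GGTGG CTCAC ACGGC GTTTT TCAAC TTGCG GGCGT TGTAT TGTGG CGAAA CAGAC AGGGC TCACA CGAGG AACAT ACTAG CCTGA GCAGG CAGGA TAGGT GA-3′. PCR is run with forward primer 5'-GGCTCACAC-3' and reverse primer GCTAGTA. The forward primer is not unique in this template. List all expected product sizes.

78 bp, 24 bp

The forward primer GGCTCACAC matches the top strand at positions 29–37, 83–91.
The reverse primer's reverse complement is TACTAGC, matching at positions 100–106.
Each forward site pairs with the reverse site to give a product ending at position 106: sizes 78, 24 bp.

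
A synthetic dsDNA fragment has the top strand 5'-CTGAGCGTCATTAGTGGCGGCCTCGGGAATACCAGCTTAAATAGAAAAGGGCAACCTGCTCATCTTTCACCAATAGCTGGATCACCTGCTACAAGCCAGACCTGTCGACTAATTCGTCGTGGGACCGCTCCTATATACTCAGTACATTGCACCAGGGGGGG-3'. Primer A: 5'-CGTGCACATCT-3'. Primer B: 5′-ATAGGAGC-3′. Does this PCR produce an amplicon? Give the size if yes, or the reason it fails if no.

Primer A (CGTGCACATCT) does not match the top strand, and its reverse complement AGATGTGCACG does not match either.
With no annealing site for primer A, no amplification occurs.

No product — primer A has no binding site in the template.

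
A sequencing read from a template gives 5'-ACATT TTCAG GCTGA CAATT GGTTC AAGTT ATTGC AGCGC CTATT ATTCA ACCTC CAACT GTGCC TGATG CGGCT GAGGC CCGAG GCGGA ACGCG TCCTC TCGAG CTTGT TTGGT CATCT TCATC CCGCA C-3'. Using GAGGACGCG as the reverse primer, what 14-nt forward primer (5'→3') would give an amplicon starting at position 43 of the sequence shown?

The reverse primer's reverse complement CGCGTCCTC matches the template at positions 92–100; the product starts at position 43.
The forward primer is identical to the top strand over positions 43–56: ATTATTCAACCTCC.

5'-ATTATTCAACCTCC-3'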